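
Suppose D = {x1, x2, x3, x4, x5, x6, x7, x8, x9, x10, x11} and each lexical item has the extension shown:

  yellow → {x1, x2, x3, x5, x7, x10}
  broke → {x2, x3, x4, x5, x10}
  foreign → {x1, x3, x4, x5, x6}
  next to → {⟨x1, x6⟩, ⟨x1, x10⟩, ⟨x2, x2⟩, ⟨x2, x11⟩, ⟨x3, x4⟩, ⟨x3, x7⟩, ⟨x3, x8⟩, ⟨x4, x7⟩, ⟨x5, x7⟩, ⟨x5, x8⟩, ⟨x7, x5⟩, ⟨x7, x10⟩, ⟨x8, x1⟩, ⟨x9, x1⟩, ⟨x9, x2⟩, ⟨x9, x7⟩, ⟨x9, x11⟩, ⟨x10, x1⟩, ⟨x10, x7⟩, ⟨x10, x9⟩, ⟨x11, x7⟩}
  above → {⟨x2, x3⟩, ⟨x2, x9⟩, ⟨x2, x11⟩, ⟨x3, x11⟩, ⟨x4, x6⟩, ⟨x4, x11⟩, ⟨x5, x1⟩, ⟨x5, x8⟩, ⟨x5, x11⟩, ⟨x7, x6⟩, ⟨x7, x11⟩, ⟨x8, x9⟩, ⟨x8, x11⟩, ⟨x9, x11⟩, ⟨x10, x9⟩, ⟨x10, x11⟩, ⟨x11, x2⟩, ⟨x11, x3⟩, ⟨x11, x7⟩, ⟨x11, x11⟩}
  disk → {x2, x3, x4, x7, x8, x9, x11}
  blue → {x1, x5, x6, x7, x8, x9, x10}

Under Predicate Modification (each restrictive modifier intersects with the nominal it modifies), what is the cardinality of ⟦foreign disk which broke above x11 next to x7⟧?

2

⟦which broke⟧ = ⟦broke⟧ = {x2, x3, x4, x5, x10}
⟦above x11⟧ = {x : ⟨x, x11⟩ ∈ ⟦above⟧} = {x2, x3, x4, x5, x7, x8, x9, x10, x11}
⟦next to x7⟧ = {x : ⟨x, x7⟩ ∈ ⟦next to⟧} = {x3, x4, x5, x9, x10, x11}
⟦disk⟧ = {x2, x3, x4, x7, x8, x9, x11}
… ∩ ⟦which broke⟧ = {x2, x3, x4, x7, x8, x9, x11} ∩ {x2, x3, x4, x5, x10} = {x2, x3, x4}
… ∩ ⟦above x11⟧ = {x2, x3, x4} ∩ {x2, x3, x4, x5, x7, x8, x9, x10, x11} = {x2, x3, x4}
… ∩ ⟦next to x7⟧ = {x2, x3, x4} ∩ {x3, x4, x5, x9, x10, x11} = {x3, x4}
… ∩ ⟦foreign⟧ = {x3, x4} ∩ {x1, x3, x4, x5, x6} = {x3, x4}
⟦foreign disk which broke above x11 next to x7⟧ = {x3, x4}, so the cardinality is 2.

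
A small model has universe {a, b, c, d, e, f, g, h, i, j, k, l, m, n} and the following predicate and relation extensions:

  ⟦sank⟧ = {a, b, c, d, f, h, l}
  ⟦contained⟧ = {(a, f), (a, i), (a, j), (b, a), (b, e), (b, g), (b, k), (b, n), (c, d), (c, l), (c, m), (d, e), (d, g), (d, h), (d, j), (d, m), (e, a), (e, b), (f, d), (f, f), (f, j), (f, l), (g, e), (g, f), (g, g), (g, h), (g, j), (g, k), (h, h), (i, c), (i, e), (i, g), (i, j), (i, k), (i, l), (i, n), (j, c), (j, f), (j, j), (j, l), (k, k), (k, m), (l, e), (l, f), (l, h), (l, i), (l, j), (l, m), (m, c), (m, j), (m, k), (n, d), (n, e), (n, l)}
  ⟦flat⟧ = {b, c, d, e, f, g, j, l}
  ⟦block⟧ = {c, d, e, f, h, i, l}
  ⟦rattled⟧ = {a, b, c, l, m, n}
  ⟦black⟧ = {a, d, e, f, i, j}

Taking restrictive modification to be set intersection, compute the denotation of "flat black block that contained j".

{d, f}

⟦that contained j⟧ = {x : ⟨x, j⟩ ∈ ⟦contained⟧} = {a, d, f, g, i, j, l, m}
⟦block⟧ = {c, d, e, f, h, i, l}
… ∩ ⟦that contained j⟧ = {c, d, e, f, h, i, l} ∩ {a, d, f, g, i, j, l, m} = {d, f, i, l}
… ∩ ⟦flat⟧ = {d, f, i, l} ∩ {b, c, d, e, f, g, j, l} = {d, f, l}
… ∩ ⟦black⟧ = {d, f, l} ∩ {a, d, e, f, i, j} = {d, f}
So ⟦flat black block that contained j⟧ = {d, f}.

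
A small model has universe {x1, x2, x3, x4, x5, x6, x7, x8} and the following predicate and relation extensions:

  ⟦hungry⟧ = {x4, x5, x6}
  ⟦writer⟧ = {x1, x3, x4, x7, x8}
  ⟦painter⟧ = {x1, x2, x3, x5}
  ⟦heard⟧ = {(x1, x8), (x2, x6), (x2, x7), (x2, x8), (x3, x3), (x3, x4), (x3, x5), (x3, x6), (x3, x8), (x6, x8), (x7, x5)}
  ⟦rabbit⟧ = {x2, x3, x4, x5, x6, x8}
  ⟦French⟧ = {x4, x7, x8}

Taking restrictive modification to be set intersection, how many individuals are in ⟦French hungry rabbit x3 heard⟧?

⟦x3 heard⟧ = {x : ⟨x3, x⟩ ∈ ⟦heard⟧} = {x3, x4, x5, x6, x8}
⟦rabbit⟧ = {x2, x3, x4, x5, x6, x8}
… ∩ ⟦x3 heard⟧ = {x2, x3, x4, x5, x6, x8} ∩ {x3, x4, x5, x6, x8} = {x3, x4, x5, x6, x8}
… ∩ ⟦French⟧ = {x3, x4, x5, x6, x8} ∩ {x4, x7, x8} = {x4, x8}
… ∩ ⟦hungry⟧ = {x4, x8} ∩ {x4, x5, x6} = {x4}
⟦French hungry rabbit x3 heard⟧ = {x4}, so the cardinality is 1.

1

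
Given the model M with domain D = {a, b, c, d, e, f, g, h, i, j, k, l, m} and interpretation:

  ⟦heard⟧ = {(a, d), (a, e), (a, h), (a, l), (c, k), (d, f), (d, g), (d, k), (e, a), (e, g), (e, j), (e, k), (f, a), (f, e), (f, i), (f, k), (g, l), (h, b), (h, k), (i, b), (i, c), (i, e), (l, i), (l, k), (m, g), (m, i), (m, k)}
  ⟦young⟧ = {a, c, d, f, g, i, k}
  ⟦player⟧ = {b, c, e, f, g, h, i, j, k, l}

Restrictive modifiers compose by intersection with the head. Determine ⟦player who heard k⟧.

⟦who heard k⟧ = {x : ⟨x, k⟩ ∈ ⟦heard⟧} = {c, d, e, f, h, l, m}
⟦player⟧ = {b, c, e, f, g, h, i, j, k, l}
… ∩ ⟦who heard k⟧ = {b, c, e, f, g, h, i, j, k, l} ∩ {c, d, e, f, h, l, m} = {c, e, f, h, l}
So ⟦player who heard k⟧ = {c, e, f, h, l}.

{c, e, f, h, l}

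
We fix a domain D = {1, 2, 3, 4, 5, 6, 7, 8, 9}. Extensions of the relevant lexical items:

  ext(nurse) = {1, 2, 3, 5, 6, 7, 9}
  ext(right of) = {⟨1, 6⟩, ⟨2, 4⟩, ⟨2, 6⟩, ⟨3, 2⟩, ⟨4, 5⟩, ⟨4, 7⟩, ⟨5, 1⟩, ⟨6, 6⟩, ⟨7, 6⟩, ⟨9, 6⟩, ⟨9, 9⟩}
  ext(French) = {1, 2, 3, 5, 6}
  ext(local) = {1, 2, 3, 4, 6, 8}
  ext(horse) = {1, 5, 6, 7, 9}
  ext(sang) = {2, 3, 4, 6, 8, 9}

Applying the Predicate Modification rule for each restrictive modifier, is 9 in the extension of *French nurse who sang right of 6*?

⟦who sang⟧ = ⟦sang⟧ = {2, 3, 4, 6, 8, 9}
⟦right of 6⟧ = {x : ⟨x, 6⟩ ∈ ⟦right of⟧} = {1, 2, 6, 7, 9}
⟦nurse⟧ = {1, 2, 3, 5, 6, 7, 9}
… ∩ ⟦who sang⟧ = {1, 2, 3, 5, 6, 7, 9} ∩ {2, 3, 4, 6, 8, 9} = {2, 3, 6, 9}
… ∩ ⟦right of 6⟧ = {2, 3, 6, 9} ∩ {1, 2, 6, 7, 9} = {2, 6, 9}
… ∩ ⟦French⟧ = {2, 6, 9} ∩ {1, 2, 3, 5, 6} = {2, 6}
⟦French nurse who sang right of 6⟧ = {2, 6}; 9 ∉ this set.

no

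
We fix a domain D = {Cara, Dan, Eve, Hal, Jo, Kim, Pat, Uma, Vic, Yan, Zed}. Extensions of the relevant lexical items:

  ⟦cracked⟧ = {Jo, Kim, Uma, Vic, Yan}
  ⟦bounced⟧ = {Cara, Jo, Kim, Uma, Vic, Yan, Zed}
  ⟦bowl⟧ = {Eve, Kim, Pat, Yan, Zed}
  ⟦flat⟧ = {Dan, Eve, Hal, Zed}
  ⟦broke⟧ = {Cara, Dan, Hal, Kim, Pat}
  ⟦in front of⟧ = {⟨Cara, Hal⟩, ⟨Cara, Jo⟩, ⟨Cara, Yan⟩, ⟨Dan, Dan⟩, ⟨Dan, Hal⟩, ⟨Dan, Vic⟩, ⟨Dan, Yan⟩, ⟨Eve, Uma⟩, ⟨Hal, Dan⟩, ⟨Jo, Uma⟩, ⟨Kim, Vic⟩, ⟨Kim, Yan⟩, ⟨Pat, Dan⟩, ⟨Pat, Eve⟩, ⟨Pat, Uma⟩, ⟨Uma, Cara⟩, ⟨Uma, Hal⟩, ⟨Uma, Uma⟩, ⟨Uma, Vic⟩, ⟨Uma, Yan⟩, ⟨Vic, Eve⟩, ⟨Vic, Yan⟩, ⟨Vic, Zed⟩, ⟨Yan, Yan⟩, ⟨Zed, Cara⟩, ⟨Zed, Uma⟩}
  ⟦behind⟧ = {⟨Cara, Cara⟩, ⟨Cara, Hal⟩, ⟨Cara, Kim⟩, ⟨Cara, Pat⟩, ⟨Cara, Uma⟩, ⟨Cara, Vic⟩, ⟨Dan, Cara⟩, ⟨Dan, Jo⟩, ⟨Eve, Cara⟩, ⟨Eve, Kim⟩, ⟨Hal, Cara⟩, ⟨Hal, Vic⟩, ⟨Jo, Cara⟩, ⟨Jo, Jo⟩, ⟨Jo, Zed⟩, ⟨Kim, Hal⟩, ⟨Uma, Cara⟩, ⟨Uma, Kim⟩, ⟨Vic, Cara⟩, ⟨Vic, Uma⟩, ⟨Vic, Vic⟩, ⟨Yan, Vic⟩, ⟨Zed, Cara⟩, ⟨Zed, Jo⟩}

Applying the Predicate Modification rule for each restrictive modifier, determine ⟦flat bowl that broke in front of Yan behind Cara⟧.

⟦that broke⟧ = ⟦broke⟧ = {Cara, Dan, Hal, Kim, Pat}
⟦in front of Yan⟧ = {x : ⟨x, Yan⟩ ∈ ⟦in front of⟧} = {Cara, Dan, Kim, Uma, Vic, Yan}
⟦behind Cara⟧ = {x : ⟨x, Cara⟩ ∈ ⟦behind⟧} = {Cara, Dan, Eve, Hal, Jo, Uma, Vic, Zed}
⟦bowl⟧ = {Eve, Kim, Pat, Yan, Zed}
… ∩ ⟦that broke⟧ = {Eve, Kim, Pat, Yan, Zed} ∩ {Cara, Dan, Hal, Kim, Pat} = {Kim, Pat}
… ∩ ⟦in front of Yan⟧ = {Kim, Pat} ∩ {Cara, Dan, Kim, Uma, Vic, Yan} = {Kim}
… ∩ ⟦behind Cara⟧ = {Kim} ∩ {Cara, Dan, Eve, Hal, Jo, Uma, Vic, Zed} = ∅
… ∩ ⟦flat⟧ = ∅ ∩ {Dan, Eve, Hal, Zed} = ∅
So ⟦flat bowl that broke in front of Yan behind Cara⟧ = { }.

{ }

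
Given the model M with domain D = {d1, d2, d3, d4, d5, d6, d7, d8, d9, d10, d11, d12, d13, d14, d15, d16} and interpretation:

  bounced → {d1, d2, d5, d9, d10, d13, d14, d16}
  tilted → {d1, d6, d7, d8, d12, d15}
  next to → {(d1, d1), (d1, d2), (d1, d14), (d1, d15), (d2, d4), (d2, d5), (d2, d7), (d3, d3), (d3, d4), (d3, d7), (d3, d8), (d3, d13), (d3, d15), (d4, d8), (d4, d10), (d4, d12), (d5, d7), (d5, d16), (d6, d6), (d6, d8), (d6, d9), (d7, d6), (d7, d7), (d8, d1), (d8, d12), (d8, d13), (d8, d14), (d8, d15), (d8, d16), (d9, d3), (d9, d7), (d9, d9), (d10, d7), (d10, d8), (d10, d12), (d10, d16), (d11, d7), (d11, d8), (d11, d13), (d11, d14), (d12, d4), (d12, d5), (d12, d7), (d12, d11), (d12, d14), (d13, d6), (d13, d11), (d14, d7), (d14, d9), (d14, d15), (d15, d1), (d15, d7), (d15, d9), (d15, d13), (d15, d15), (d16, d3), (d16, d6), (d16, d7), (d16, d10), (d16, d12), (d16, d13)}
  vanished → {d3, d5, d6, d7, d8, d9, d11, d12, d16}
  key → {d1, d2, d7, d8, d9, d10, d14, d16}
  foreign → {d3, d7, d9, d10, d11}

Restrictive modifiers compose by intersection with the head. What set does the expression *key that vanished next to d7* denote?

⟦that vanished⟧ = ⟦vanished⟧ = {d3, d5, d6, d7, d8, d9, d11, d12, d16}
⟦next to d7⟧ = {x : ⟨x, d7⟩ ∈ ⟦next to⟧} = {d2, d3, d5, d7, d9, d10, d11, d12, d14, d15, d16}
⟦key⟧ = {d1, d2, d7, d8, d9, d10, d14, d16}
… ∩ ⟦that vanished⟧ = {d1, d2, d7, d8, d9, d10, d14, d16} ∩ {d3, d5, d6, d7, d8, d9, d11, d12, d16} = {d7, d8, d9, d16}
… ∩ ⟦next to d7⟧ = {d7, d8, d9, d16} ∩ {d2, d3, d5, d7, d9, d10, d11, d12, d14, d15, d16} = {d7, d9, d16}
So ⟦key that vanished next to d7⟧ = {d7, d9, d16}.

{d7, d9, d16}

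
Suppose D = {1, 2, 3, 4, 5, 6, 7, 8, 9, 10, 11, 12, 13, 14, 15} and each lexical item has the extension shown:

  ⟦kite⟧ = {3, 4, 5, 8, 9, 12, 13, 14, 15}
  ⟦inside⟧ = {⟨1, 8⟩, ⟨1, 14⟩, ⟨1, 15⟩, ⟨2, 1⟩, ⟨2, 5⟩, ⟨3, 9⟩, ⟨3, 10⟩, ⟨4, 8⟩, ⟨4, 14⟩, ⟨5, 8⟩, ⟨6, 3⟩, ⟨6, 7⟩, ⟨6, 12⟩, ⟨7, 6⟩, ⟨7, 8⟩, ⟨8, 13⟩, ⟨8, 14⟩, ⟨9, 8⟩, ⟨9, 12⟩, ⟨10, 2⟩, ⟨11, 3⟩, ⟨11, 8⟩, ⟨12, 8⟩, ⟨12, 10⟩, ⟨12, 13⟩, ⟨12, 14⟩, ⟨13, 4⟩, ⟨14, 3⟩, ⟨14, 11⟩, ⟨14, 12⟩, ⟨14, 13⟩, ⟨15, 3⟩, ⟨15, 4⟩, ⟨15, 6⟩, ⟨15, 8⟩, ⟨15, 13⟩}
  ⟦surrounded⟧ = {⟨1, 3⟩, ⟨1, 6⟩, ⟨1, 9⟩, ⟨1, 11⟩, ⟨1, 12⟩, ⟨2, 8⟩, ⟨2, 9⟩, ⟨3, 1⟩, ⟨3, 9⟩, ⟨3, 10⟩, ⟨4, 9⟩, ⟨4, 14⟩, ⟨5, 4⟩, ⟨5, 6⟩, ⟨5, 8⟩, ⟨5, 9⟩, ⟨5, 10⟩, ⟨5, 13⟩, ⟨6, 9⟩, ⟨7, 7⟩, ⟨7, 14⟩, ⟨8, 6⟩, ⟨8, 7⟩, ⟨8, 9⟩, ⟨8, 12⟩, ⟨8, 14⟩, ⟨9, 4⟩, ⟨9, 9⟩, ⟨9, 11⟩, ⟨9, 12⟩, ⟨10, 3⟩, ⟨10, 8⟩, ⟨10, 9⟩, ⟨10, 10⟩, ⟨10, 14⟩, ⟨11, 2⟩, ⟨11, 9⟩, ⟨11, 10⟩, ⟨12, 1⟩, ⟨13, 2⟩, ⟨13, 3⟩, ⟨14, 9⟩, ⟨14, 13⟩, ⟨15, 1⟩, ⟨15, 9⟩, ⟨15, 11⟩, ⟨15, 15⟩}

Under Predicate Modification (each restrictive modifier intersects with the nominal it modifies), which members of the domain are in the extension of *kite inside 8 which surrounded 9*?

{4, 5, 9, 15}

⟦inside 8⟧ = {x : ⟨x, 8⟩ ∈ ⟦inside⟧} = {1, 4, 5, 7, 9, 11, 12, 15}
⟦which surrounded 9⟧ = {x : ⟨x, 9⟩ ∈ ⟦surrounded⟧} = {1, 2, 3, 4, 5, 6, 8, 9, 10, 11, 14, 15}
⟦kite⟧ = {3, 4, 5, 8, 9, 12, 13, 14, 15}
… ∩ ⟦inside 8⟧ = {3, 4, 5, 8, 9, 12, 13, 14, 15} ∩ {1, 4, 5, 7, 9, 11, 12, 15} = {4, 5, 9, 12, 15}
… ∩ ⟦which surrounded 9⟧ = {4, 5, 9, 12, 15} ∩ {1, 2, 3, 4, 5, 6, 8, 9, 10, 11, 14, 15} = {4, 5, 9, 15}
So ⟦kite inside 8 which surrounded 9⟧ = {4, 5, 9, 15}.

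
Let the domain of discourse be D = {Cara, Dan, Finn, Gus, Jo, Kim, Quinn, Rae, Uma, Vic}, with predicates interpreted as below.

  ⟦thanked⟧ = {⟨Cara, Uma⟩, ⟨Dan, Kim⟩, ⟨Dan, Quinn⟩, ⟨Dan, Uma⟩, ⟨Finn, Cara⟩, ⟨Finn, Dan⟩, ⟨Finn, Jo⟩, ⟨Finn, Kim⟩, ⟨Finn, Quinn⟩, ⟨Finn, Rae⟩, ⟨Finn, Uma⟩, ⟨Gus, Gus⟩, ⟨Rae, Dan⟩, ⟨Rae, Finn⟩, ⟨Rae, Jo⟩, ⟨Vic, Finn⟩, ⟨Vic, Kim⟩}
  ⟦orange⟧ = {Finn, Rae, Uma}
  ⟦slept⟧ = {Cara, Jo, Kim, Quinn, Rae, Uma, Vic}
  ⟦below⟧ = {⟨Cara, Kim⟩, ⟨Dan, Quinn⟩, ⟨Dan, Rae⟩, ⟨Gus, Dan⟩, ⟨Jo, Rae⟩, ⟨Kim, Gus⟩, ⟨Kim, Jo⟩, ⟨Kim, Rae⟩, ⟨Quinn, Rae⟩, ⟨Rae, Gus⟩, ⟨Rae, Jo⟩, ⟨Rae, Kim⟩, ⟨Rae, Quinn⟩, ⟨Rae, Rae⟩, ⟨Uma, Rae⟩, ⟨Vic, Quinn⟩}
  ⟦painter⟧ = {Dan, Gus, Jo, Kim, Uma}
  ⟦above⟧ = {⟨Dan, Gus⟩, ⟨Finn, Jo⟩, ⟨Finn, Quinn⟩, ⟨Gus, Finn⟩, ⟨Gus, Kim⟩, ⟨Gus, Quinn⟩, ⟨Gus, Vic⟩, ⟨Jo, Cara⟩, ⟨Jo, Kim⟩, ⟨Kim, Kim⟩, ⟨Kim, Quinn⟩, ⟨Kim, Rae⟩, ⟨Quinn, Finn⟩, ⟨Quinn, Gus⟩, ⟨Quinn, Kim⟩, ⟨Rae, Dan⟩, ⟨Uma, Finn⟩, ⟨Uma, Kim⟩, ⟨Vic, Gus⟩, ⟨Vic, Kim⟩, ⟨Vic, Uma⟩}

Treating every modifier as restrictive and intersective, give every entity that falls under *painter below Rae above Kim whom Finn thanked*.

{Jo, Kim, Uma}

⟦below Rae⟧ = {x : ⟨x, Rae⟩ ∈ ⟦below⟧} = {Dan, Jo, Kim, Quinn, Rae, Uma}
⟦above Kim⟧ = {x : ⟨x, Kim⟩ ∈ ⟦above⟧} = {Gus, Jo, Kim, Quinn, Uma, Vic}
⟦whom Finn thanked⟧ = {x : ⟨Finn, x⟩ ∈ ⟦thanked⟧} = {Cara, Dan, Jo, Kim, Quinn, Rae, Uma}
⟦painter⟧ = {Dan, Gus, Jo, Kim, Uma}
… ∩ ⟦below Rae⟧ = {Dan, Gus, Jo, Kim, Uma} ∩ {Dan, Jo, Kim, Quinn, Rae, Uma} = {Dan, Jo, Kim, Uma}
… ∩ ⟦above Kim⟧ = {Dan, Jo, Kim, Uma} ∩ {Gus, Jo, Kim, Quinn, Uma, Vic} = {Jo, Kim, Uma}
… ∩ ⟦whom Finn thanked⟧ = {Jo, Kim, Uma} ∩ {Cara, Dan, Jo, Kim, Quinn, Rae, Uma} = {Jo, Kim, Uma}
So ⟦painter below Rae above Kim whom Finn thanked⟧ = {Jo, Kim, Uma}.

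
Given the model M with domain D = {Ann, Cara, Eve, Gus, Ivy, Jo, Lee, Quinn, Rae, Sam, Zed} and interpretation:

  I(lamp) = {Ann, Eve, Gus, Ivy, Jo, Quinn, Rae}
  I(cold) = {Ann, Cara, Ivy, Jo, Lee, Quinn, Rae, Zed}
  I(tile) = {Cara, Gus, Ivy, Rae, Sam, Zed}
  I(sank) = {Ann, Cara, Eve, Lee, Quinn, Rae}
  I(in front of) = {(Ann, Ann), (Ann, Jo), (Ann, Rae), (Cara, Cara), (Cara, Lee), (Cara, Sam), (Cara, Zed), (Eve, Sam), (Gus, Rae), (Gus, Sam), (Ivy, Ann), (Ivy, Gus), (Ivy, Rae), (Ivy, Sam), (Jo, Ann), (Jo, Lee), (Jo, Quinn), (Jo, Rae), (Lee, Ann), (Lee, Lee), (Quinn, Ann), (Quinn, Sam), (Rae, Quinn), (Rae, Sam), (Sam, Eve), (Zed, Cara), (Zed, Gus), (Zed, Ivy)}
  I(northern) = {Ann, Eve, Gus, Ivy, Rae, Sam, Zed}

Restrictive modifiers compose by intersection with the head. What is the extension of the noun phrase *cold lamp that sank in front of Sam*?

{Quinn, Rae}

⟦that sank⟧ = ⟦sank⟧ = {Ann, Cara, Eve, Lee, Quinn, Rae}
⟦in front of Sam⟧ = {x : ⟨x, Sam⟩ ∈ ⟦in front of⟧} = {Cara, Eve, Gus, Ivy, Quinn, Rae}
⟦lamp⟧ = {Ann, Eve, Gus, Ivy, Jo, Quinn, Rae}
… ∩ ⟦that sank⟧ = {Ann, Eve, Gus, Ivy, Jo, Quinn, Rae} ∩ {Ann, Cara, Eve, Lee, Quinn, Rae} = {Ann, Eve, Quinn, Rae}
… ∩ ⟦in front of Sam⟧ = {Ann, Eve, Quinn, Rae} ∩ {Cara, Eve, Gus, Ivy, Quinn, Rae} = {Eve, Quinn, Rae}
… ∩ ⟦cold⟧ = {Eve, Quinn, Rae} ∩ {Ann, Cara, Ivy, Jo, Lee, Quinn, Rae, Zed} = {Quinn, Rae}
So ⟦cold lamp that sank in front of Sam⟧ = {Quinn, Rae}.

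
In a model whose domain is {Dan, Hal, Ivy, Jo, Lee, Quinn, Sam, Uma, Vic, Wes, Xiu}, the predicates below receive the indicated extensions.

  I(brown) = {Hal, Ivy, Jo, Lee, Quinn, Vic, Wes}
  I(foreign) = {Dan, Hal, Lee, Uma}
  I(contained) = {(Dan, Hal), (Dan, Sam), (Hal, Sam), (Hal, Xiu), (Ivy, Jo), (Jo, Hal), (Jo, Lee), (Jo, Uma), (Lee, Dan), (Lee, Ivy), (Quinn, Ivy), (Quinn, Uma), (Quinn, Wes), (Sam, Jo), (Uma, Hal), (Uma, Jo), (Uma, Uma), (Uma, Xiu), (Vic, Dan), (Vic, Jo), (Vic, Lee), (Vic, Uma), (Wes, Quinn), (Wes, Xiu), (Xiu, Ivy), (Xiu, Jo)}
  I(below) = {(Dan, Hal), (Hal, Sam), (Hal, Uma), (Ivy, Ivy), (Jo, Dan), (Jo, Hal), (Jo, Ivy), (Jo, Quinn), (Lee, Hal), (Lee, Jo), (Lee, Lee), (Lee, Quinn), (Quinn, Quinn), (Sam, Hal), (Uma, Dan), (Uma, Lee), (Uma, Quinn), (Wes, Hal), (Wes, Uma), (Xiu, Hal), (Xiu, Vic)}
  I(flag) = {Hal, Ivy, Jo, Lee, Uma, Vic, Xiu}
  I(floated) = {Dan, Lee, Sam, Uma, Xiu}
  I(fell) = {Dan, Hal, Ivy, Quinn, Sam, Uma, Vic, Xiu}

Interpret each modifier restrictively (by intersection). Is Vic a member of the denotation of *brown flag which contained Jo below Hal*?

no

⟦which contained Jo⟧ = {x : ⟨x, Jo⟩ ∈ ⟦contained⟧} = {Ivy, Sam, Uma, Vic, Xiu}
⟦below Hal⟧ = {x : ⟨x, Hal⟩ ∈ ⟦below⟧} = {Dan, Jo, Lee, Sam, Wes, Xiu}
⟦flag⟧ = {Hal, Ivy, Jo, Lee, Uma, Vic, Xiu}
… ∩ ⟦which contained Jo⟧ = {Hal, Ivy, Jo, Lee, Uma, Vic, Xiu} ∩ {Ivy, Sam, Uma, Vic, Xiu} = {Ivy, Uma, Vic, Xiu}
… ∩ ⟦below Hal⟧ = {Ivy, Uma, Vic, Xiu} ∩ {Dan, Jo, Lee, Sam, Wes, Xiu} = {Xiu}
… ∩ ⟦brown⟧ = {Xiu} ∩ {Hal, Ivy, Jo, Lee, Quinn, Vic, Wes} = ∅
⟦brown flag which contained Jo below Hal⟧ = ∅; Vic ∉ this set.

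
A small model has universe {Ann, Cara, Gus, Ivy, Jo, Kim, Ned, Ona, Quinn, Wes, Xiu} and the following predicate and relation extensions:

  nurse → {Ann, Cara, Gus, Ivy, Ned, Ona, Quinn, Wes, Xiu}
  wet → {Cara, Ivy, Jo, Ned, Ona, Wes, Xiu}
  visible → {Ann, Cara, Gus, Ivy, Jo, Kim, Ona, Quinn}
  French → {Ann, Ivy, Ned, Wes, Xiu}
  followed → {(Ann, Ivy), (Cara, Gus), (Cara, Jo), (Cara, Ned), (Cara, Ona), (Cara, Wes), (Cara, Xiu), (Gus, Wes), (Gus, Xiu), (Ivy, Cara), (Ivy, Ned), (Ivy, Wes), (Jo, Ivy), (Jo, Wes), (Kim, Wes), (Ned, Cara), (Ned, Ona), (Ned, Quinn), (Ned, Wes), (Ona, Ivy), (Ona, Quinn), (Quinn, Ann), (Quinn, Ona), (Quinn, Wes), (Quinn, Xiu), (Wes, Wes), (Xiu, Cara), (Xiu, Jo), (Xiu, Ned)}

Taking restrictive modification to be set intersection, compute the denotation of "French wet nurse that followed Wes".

⟦that followed Wes⟧ = {x : ⟨x, Wes⟩ ∈ ⟦followed⟧} = {Cara, Gus, Ivy, Jo, Kim, Ned, Quinn, Wes}
⟦nurse⟧ = {Ann, Cara, Gus, Ivy, Ned, Ona, Quinn, Wes, Xiu}
… ∩ ⟦that followed Wes⟧ = {Ann, Cara, Gus, Ivy, Ned, Ona, Quinn, Wes, Xiu} ∩ {Cara, Gus, Ivy, Jo, Kim, Ned, Quinn, Wes} = {Cara, Gus, Ivy, Ned, Quinn, Wes}
… ∩ ⟦French⟧ = {Cara, Gus, Ivy, Ned, Quinn, Wes} ∩ {Ann, Ivy, Ned, Wes, Xiu} = {Ivy, Ned, Wes}
… ∩ ⟦wet⟧ = {Ivy, Ned, Wes} ∩ {Cara, Ivy, Jo, Ned, Ona, Wes, Xiu} = {Ivy, Ned, Wes}
So ⟦French wet nurse that followed Wes⟧ = {Ivy, Ned, Wes}.

{Ivy, Ned, Wes}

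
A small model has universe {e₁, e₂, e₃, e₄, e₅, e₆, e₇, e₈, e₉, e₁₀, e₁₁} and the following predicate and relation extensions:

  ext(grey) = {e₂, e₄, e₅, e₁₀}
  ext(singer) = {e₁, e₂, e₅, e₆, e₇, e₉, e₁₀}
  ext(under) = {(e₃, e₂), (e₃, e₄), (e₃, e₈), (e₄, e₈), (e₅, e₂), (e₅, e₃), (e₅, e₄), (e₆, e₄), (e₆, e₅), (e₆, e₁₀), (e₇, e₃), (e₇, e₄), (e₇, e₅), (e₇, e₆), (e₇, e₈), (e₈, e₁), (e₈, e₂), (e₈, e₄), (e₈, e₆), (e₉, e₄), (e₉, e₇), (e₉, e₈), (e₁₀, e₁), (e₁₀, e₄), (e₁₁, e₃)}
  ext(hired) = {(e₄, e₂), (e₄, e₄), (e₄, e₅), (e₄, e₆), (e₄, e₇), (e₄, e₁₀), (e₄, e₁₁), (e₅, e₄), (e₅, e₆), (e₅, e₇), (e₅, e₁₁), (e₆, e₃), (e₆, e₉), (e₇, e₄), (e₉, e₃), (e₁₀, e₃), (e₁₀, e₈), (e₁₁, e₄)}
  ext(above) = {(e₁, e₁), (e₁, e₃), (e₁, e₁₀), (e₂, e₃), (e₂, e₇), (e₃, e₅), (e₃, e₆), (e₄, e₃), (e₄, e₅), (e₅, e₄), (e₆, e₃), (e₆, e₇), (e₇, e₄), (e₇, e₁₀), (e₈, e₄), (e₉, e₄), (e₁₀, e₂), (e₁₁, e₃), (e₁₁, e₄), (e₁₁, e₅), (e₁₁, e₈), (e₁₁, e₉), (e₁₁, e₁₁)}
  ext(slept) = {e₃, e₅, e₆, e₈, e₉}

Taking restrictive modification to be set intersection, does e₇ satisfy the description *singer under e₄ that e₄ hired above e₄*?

yes

⟦under e₄⟧ = {x : ⟨x, e₄⟩ ∈ ⟦under⟧} = {e₃, e₅, e₆, e₇, e₈, e₉, e₁₀}
⟦that e₄ hired⟧ = {x : ⟨e₄, x⟩ ∈ ⟦hired⟧} = {e₂, e₄, e₅, e₆, e₇, e₁₀, e₁₁}
⟦above e₄⟧ = {x : ⟨x, e₄⟩ ∈ ⟦above⟧} = {e₅, e₇, e₈, e₉, e₁₁}
⟦singer⟧ = {e₁, e₂, e₅, e₆, e₇, e₉, e₁₀}
… ∩ ⟦under e₄⟧ = {e₁, e₂, e₅, e₆, e₇, e₉, e₁₀} ∩ {e₃, e₅, e₆, e₇, e₈, e₉, e₁₀} = {e₅, e₆, e₇, e₉, e₁₀}
… ∩ ⟦that e₄ hired⟧ = {e₅, e₆, e₇, e₉, e₁₀} ∩ {e₂, e₄, e₅, e₆, e₇, e₁₀, e₁₁} = {e₅, e₆, e₇, e₁₀}
… ∩ ⟦above e₄⟧ = {e₅, e₆, e₇, e₁₀} ∩ {e₅, e₇, e₈, e₉, e₁₁} = {e₅, e₇}
⟦singer under e₄ that e₄ hired above e₄⟧ = {e₅, e₇}; e₇ ∈ this set.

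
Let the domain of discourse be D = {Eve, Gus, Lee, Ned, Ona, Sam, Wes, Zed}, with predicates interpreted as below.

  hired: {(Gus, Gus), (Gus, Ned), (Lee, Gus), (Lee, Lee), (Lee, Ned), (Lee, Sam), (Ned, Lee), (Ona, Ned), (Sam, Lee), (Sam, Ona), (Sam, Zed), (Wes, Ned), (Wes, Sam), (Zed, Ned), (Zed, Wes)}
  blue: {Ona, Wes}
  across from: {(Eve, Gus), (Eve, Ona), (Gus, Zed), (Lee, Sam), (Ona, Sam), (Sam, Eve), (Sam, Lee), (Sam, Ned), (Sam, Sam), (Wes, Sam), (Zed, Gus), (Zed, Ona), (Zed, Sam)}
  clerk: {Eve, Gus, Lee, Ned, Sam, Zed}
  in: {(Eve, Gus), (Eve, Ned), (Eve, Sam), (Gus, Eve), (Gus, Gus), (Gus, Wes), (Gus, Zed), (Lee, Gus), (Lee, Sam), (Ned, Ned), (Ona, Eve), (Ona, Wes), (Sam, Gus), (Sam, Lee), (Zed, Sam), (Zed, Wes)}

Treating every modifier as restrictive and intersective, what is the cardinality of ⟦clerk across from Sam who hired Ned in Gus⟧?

1

⟦across from Sam⟧ = {x : ⟨x, Sam⟩ ∈ ⟦across from⟧} = {Lee, Ona, Sam, Wes, Zed}
⟦who hired Ned⟧ = {x : ⟨x, Ned⟩ ∈ ⟦hired⟧} = {Gus, Lee, Ona, Wes, Zed}
⟦in Gus⟧ = {x : ⟨x, Gus⟩ ∈ ⟦in⟧} = {Eve, Gus, Lee, Sam}
⟦clerk⟧ = {Eve, Gus, Lee, Ned, Sam, Zed}
… ∩ ⟦across from Sam⟧ = {Eve, Gus, Lee, Ned, Sam, Zed} ∩ {Lee, Ona, Sam, Wes, Zed} = {Lee, Sam, Zed}
… ∩ ⟦who hired Ned⟧ = {Lee, Sam, Zed} ∩ {Gus, Lee, Ona, Wes, Zed} = {Lee, Zed}
… ∩ ⟦in Gus⟧ = {Lee, Zed} ∩ {Eve, Gus, Lee, Sam} = {Lee}
⟦clerk across from Sam who hired Ned in Gus⟧ = {Lee}, so the cardinality is 1.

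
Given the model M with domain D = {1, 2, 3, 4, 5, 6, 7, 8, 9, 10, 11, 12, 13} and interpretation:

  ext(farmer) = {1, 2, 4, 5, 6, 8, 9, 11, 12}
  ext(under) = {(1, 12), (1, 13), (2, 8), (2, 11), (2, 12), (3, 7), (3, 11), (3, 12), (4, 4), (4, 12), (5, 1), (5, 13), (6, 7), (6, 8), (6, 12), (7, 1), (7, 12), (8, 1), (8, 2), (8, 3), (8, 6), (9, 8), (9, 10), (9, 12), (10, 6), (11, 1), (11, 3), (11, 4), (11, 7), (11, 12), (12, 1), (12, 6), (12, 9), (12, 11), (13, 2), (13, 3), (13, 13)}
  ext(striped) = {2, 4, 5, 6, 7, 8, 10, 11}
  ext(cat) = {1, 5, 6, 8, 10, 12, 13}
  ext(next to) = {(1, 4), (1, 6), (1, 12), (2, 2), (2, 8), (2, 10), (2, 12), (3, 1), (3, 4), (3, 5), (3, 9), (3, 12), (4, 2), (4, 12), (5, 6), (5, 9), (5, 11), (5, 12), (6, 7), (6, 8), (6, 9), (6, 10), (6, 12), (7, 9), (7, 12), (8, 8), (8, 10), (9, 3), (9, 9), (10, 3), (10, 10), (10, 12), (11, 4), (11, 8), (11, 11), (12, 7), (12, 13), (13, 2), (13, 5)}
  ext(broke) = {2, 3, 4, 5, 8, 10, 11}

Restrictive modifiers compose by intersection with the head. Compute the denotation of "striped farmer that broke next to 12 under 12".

⟦that broke⟧ = ⟦broke⟧ = {2, 3, 4, 5, 8, 10, 11}
⟦next to 12⟧ = {x : ⟨x, 12⟩ ∈ ⟦next to⟧} = {1, 2, 3, 4, 5, 6, 7, 10}
⟦under 12⟧ = {x : ⟨x, 12⟩ ∈ ⟦under⟧} = {1, 2, 3, 4, 6, 7, 9, 11}
⟦farmer⟧ = {1, 2, 4, 5, 6, 8, 9, 11, 12}
… ∩ ⟦that broke⟧ = {1, 2, 4, 5, 6, 8, 9, 11, 12} ∩ {2, 3, 4, 5, 8, 10, 11} = {2, 4, 5, 8, 11}
… ∩ ⟦next to 12⟧ = {2, 4, 5, 8, 11} ∩ {1, 2, 3, 4, 5, 6, 7, 10} = {2, 4, 5}
… ∩ ⟦under 12⟧ = {2, 4, 5} ∩ {1, 2, 3, 4, 6, 7, 9, 11} = {2, 4}
… ∩ ⟦striped⟧ = {2, 4} ∩ {2, 4, 5, 6, 7, 8, 10, 11} = {2, 4}
So ⟦striped farmer that broke next to 12 under 12⟧ = {2, 4}.

{2, 4}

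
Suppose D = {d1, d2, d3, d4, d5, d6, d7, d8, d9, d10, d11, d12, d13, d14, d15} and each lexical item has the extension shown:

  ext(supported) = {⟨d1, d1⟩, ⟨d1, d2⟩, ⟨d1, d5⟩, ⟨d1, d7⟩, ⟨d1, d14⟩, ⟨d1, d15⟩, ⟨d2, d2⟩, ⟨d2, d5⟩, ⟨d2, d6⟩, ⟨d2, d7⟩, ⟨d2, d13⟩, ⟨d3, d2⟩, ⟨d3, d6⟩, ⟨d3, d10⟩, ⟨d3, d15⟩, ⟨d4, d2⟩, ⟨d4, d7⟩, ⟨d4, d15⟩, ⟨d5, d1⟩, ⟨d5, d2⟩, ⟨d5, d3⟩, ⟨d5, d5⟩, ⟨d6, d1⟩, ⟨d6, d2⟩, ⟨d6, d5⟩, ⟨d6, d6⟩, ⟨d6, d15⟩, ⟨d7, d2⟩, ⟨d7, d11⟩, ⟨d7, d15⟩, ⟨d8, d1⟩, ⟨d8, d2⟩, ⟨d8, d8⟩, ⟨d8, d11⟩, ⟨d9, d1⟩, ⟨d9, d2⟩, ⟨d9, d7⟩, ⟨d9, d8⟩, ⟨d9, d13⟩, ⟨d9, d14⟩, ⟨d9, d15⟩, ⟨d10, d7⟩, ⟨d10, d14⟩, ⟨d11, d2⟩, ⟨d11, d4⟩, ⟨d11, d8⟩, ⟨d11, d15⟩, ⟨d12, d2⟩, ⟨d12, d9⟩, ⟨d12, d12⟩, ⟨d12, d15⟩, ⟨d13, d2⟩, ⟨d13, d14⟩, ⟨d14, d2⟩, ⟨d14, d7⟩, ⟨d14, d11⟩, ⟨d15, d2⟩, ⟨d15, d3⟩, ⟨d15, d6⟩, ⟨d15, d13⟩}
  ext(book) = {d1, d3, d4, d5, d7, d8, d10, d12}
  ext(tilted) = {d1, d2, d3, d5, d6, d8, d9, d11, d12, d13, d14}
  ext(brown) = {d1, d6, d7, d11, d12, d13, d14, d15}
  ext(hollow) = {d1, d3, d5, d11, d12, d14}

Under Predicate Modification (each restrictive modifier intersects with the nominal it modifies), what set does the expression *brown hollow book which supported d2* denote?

{d1, d12}

⟦which supported d2⟧ = {x : ⟨x, d2⟩ ∈ ⟦supported⟧} = {d1, d2, d3, d4, d5, d6, d7, d8, d9, d11, d12, d13, d14, d15}
⟦book⟧ = {d1, d3, d4, d5, d7, d8, d10, d12}
… ∩ ⟦which supported d2⟧ = {d1, d3, d4, d5, d7, d8, d10, d12} ∩ {d1, d2, d3, d4, d5, d6, d7, d8, d9, d11, d12, d13, d14, d15} = {d1, d3, d4, d5, d7, d8, d12}
… ∩ ⟦brown⟧ = {d1, d3, d4, d5, d7, d8, d12} ∩ {d1, d6, d7, d11, d12, d13, d14, d15} = {d1, d7, d12}
… ∩ ⟦hollow⟧ = {d1, d7, d12} ∩ {d1, d3, d5, d11, d12, d14} = {d1, d12}
So ⟦brown hollow book which supported d2⟧ = {d1, d12}.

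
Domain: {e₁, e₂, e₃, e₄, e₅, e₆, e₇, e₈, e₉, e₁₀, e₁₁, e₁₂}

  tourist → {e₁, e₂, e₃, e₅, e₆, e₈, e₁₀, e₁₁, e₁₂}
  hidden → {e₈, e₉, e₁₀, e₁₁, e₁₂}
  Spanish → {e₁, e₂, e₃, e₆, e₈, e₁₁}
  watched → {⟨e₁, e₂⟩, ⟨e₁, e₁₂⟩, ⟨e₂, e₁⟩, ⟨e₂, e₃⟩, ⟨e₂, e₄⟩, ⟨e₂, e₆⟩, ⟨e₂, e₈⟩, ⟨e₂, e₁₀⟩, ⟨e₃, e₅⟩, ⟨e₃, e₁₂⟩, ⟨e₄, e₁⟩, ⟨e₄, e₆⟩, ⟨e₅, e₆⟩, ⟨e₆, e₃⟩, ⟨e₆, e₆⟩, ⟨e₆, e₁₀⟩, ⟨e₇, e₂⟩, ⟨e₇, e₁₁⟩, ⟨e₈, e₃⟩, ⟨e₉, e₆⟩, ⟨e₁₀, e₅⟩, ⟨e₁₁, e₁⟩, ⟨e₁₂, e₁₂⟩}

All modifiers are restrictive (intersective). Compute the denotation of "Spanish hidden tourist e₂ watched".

{e₈}

⟦e₂ watched⟧ = {x : ⟨e₂, x⟩ ∈ ⟦watched⟧} = {e₁, e₃, e₄, e₆, e₈, e₁₀}
⟦tourist⟧ = {e₁, e₂, e₃, e₅, e₆, e₈, e₁₀, e₁₁, e₁₂}
… ∩ ⟦e₂ watched⟧ = {e₁, e₂, e₃, e₅, e₆, e₈, e₁₀, e₁₁, e₁₂} ∩ {e₁, e₃, e₄, e₆, e₈, e₁₀} = {e₁, e₃, e₆, e₈, e₁₀}
… ∩ ⟦Spanish⟧ = {e₁, e₃, e₆, e₈, e₁₀} ∩ {e₁, e₂, e₃, e₆, e₈, e₁₁} = {e₁, e₃, e₆, e₈}
… ∩ ⟦hidden⟧ = {e₁, e₃, e₆, e₈} ∩ {e₈, e₉, e₁₀, e₁₁, e₁₂} = {e₈}
So ⟦Spanish hidden tourist e₂ watched⟧ = {e₈}.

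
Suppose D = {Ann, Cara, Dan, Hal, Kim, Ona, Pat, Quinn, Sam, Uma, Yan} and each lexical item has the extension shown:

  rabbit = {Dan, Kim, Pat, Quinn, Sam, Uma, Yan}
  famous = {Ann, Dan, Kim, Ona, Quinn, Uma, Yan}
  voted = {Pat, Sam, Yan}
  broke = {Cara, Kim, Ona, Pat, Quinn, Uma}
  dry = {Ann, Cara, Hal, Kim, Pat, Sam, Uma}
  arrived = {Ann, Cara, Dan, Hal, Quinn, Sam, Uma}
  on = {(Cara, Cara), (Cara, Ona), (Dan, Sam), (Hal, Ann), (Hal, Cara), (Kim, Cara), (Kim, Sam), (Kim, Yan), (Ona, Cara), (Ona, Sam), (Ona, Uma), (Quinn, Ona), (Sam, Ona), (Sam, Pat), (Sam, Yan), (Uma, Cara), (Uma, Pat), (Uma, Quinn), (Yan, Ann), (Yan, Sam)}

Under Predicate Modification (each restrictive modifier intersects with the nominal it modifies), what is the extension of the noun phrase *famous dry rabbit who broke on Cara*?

⟦who broke⟧ = ⟦broke⟧ = {Cara, Kim, Ona, Pat, Quinn, Uma}
⟦on Cara⟧ = {x : ⟨x, Cara⟩ ∈ ⟦on⟧} = {Cara, Hal, Kim, Ona, Uma}
⟦rabbit⟧ = {Dan, Kim, Pat, Quinn, Sam, Uma, Yan}
… ∩ ⟦who broke⟧ = {Dan, Kim, Pat, Quinn, Sam, Uma, Yan} ∩ {Cara, Kim, Ona, Pat, Quinn, Uma} = {Kim, Pat, Quinn, Uma}
… ∩ ⟦on Cara⟧ = {Kim, Pat, Quinn, Uma} ∩ {Cara, Hal, Kim, Ona, Uma} = {Kim, Uma}
… ∩ ⟦famous⟧ = {Kim, Uma} ∩ {Ann, Dan, Kim, Ona, Quinn, Uma, Yan} = {Kim, Uma}
… ∩ ⟦dry⟧ = {Kim, Uma} ∩ {Ann, Cara, Hal, Kim, Pat, Sam, Uma} = {Kim, Uma}
So ⟦famous dry rabbit who broke on Cara⟧ = {Kim, Uma}.

{Kim, Uma}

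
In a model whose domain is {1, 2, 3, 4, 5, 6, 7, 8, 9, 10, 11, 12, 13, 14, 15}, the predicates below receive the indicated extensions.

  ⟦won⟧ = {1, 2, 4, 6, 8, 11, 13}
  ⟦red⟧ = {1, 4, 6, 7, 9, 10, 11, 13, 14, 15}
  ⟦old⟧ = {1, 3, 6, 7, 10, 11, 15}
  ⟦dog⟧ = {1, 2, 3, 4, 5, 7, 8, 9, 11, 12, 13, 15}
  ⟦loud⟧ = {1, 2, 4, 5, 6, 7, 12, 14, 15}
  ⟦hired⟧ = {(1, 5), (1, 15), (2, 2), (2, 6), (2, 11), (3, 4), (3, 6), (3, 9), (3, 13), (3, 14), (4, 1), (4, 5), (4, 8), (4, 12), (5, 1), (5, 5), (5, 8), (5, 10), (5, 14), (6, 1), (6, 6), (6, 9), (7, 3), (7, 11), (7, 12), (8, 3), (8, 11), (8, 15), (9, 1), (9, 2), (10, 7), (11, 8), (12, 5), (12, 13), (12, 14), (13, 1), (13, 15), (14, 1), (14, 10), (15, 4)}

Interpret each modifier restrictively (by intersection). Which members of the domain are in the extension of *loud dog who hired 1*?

{4, 5}

⟦who hired 1⟧ = {x : ⟨x, 1⟩ ∈ ⟦hired⟧} = {4, 5, 6, 9, 13, 14}
⟦dog⟧ = {1, 2, 3, 4, 5, 7, 8, 9, 11, 12, 13, 15}
… ∩ ⟦who hired 1⟧ = {1, 2, 3, 4, 5, 7, 8, 9, 11, 12, 13, 15} ∩ {4, 5, 6, 9, 13, 14} = {4, 5, 9, 13}
… ∩ ⟦loud⟧ = {4, 5, 9, 13} ∩ {1, 2, 4, 5, 6, 7, 12, 14, 15} = {4, 5}
So ⟦loud dog who hired 1⟧ = {4, 5}.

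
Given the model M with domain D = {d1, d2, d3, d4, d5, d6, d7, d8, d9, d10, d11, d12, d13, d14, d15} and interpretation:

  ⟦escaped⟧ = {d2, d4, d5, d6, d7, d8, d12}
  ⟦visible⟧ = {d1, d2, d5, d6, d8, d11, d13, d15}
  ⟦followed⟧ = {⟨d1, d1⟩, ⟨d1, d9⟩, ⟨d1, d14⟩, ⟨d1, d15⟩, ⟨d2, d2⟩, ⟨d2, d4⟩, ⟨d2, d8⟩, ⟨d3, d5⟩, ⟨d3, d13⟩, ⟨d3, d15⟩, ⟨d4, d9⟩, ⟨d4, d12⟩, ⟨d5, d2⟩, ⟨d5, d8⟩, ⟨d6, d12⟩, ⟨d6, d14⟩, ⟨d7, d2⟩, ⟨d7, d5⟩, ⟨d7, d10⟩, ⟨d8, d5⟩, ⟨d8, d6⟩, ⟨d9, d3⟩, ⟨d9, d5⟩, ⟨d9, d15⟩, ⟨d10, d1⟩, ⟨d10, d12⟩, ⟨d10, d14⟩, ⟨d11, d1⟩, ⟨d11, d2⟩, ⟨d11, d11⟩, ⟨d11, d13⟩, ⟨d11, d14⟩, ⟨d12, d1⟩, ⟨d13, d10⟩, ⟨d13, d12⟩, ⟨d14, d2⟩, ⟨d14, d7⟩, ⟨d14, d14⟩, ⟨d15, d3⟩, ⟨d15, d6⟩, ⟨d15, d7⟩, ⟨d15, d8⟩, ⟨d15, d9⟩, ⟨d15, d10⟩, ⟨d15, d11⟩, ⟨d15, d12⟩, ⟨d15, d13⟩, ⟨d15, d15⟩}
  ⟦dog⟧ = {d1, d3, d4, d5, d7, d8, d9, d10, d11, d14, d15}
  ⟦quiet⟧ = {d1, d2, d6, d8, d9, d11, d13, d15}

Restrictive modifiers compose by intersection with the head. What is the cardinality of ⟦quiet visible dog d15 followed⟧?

3

⟦d15 followed⟧ = {x : ⟨d15, x⟩ ∈ ⟦followed⟧} = {d3, d6, d7, d8, d9, d10, d11, d12, d13, d15}
⟦dog⟧ = {d1, d3, d4, d5, d7, d8, d9, d10, d11, d14, d15}
… ∩ ⟦d15 followed⟧ = {d1, d3, d4, d5, d7, d8, d9, d10, d11, d14, d15} ∩ {d3, d6, d7, d8, d9, d10, d11, d12, d13, d15} = {d3, d7, d8, d9, d10, d11, d15}
… ∩ ⟦quiet⟧ = {d3, d7, d8, d9, d10, d11, d15} ∩ {d1, d2, d6, d8, d9, d11, d13, d15} = {d8, d9, d11, d15}
… ∩ ⟦visible⟧ = {d8, d9, d11, d15} ∩ {d1, d2, d5, d6, d8, d11, d13, d15} = {d8, d11, d15}
⟦quiet visible dog d15 followed⟧ = {d8, d11, d15}, so the cardinality is 3.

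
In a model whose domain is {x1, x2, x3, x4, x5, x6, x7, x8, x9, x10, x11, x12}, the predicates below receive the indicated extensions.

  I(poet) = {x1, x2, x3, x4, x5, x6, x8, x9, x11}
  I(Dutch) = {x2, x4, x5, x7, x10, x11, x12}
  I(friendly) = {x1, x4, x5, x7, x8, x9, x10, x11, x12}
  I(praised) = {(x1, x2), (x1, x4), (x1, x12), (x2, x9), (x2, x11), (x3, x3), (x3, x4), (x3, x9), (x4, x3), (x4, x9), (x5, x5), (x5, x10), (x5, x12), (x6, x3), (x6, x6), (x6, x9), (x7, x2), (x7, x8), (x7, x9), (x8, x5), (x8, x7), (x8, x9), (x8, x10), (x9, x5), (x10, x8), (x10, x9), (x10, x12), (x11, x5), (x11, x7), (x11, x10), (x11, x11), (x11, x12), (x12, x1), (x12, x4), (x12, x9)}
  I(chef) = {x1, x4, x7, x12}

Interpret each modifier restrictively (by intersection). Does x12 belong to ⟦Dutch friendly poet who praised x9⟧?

no

⟦who praised x9⟧ = {x : ⟨x, x9⟩ ∈ ⟦praised⟧} = {x2, x3, x4, x6, x7, x8, x10, x12}
⟦poet⟧ = {x1, x2, x3, x4, x5, x6, x8, x9, x11}
… ∩ ⟦who praised x9⟧ = {x1, x2, x3, x4, x5, x6, x8, x9, x11} ∩ {x2, x3, x4, x6, x7, x8, x10, x12} = {x2, x3, x4, x6, x8}
… ∩ ⟦Dutch⟧ = {x2, x3, x4, x6, x8} ∩ {x2, x4, x5, x7, x10, x11, x12} = {x2, x4}
… ∩ ⟦friendly⟧ = {x2, x4} ∩ {x1, x4, x5, x7, x8, x9, x10, x11, x12} = {x4}
⟦Dutch friendly poet who praised x9⟧ = {x4}; x12 ∉ this set.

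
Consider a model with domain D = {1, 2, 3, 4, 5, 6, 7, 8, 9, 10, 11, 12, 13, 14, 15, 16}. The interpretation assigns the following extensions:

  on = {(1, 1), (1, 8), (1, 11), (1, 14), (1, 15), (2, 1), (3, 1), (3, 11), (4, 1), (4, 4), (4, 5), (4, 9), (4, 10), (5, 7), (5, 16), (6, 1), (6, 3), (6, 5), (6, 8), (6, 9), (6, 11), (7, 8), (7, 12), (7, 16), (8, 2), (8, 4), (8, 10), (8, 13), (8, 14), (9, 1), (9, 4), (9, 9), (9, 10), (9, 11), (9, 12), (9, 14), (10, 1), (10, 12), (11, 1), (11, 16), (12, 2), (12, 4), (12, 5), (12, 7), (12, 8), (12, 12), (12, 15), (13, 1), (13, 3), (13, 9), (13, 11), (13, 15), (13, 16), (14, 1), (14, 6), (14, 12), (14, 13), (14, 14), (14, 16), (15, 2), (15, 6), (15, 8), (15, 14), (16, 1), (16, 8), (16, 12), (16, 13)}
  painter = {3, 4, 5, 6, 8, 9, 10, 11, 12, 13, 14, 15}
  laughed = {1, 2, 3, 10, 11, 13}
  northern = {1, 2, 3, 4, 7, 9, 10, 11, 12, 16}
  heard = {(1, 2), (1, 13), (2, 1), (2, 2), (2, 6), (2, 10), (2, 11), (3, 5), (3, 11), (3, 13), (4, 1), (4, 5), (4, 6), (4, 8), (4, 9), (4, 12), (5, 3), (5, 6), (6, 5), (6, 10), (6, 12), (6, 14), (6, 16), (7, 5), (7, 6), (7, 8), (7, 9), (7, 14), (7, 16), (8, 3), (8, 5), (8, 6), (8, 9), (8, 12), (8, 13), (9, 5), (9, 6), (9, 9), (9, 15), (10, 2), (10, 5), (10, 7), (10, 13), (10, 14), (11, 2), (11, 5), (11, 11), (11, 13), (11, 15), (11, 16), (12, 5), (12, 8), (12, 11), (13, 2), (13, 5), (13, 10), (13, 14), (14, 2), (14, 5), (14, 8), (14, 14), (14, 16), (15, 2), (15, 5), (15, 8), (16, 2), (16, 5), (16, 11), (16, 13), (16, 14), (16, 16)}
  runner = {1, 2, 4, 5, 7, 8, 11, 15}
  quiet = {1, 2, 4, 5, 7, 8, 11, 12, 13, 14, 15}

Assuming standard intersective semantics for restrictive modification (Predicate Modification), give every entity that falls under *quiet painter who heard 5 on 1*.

⟦who heard 5⟧ = {x : ⟨x, 5⟩ ∈ ⟦heard⟧} = {3, 4, 6, 7, 8, 9, 10, 11, 12, 13, 14, 15, 16}
⟦on 1⟧ = {x : ⟨x, 1⟩ ∈ ⟦on⟧} = {1, 2, 3, 4, 6, 9, 10, 11, 13, 14, 16}
⟦painter⟧ = {3, 4, 5, 6, 8, 9, 10, 11, 12, 13, 14, 15}
… ∩ ⟦who heard 5⟧ = {3, 4, 5, 6, 8, 9, 10, 11, 12, 13, 14, 15} ∩ {3, 4, 6, 7, 8, 9, 10, 11, 12, 13, 14, 15, 16} = {3, 4, 6, 8, 9, 10, 11, 12, 13, 14, 15}
… ∩ ⟦on 1⟧ = {3, 4, 6, 8, 9, 10, 11, 12, 13, 14, 15} ∩ {1, 2, 3, 4, 6, 9, 10, 11, 13, 14, 16} = {3, 4, 6, 9, 10, 11, 13, 14}
… ∩ ⟦quiet⟧ = {3, 4, 6, 9, 10, 11, 13, 14} ∩ {1, 2, 4, 5, 7, 8, 11, 12, 13, 14, 15} = {4, 11, 13, 14}
So ⟦quiet painter who heard 5 on 1⟧ = {4, 11, 13, 14}.

{4, 11, 13, 14}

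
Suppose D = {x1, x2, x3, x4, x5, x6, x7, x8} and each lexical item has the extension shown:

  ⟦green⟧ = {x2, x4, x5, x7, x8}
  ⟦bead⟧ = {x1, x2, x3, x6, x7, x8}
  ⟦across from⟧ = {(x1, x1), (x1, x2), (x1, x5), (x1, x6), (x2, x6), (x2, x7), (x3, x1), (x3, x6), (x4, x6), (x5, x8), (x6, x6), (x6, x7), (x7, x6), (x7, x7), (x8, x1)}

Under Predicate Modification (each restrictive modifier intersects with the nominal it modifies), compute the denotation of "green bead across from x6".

{x2, x7}

⟦across from x6⟧ = {x : ⟨x, x6⟩ ∈ ⟦across from⟧} = {x1, x2, x3, x4, x6, x7}
⟦bead⟧ = {x1, x2, x3, x6, x7, x8}
… ∩ ⟦across from x6⟧ = {x1, x2, x3, x6, x7, x8} ∩ {x1, x2, x3, x4, x6, x7} = {x1, x2, x3, x6, x7}
… ∩ ⟦green⟧ = {x1, x2, x3, x6, x7} ∩ {x2, x4, x5, x7, x8} = {x2, x7}
So ⟦green bead across from x6⟧ = {x2, x7}.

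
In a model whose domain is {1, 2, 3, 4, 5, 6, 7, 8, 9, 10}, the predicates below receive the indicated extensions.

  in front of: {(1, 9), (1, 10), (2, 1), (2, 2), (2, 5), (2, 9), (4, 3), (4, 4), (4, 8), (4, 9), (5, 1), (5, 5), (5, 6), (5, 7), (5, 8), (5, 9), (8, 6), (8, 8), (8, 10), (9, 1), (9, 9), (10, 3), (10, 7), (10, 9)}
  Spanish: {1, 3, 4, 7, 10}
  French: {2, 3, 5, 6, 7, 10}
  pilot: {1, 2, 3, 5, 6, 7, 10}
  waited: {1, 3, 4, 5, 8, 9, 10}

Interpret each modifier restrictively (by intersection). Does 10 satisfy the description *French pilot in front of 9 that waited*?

yes

⟦in front of 9⟧ = {x : ⟨x, 9⟩ ∈ ⟦in front of⟧} = {1, 2, 4, 5, 9, 10}
⟦that waited⟧ = ⟦waited⟧ = {1, 3, 4, 5, 8, 9, 10}
⟦pilot⟧ = {1, 2, 3, 5, 6, 7, 10}
… ∩ ⟦in front of 9⟧ = {1, 2, 3, 5, 6, 7, 10} ∩ {1, 2, 4, 5, 9, 10} = {1, 2, 5, 10}
… ∩ ⟦that waited⟧ = {1, 2, 5, 10} ∩ {1, 3, 4, 5, 8, 9, 10} = {1, 5, 10}
… ∩ ⟦French⟧ = {1, 5, 10} ∩ {2, 3, 5, 6, 7, 10} = {5, 10}
⟦French pilot in front of 9 that waited⟧ = {5, 10}; 10 ∈ this set.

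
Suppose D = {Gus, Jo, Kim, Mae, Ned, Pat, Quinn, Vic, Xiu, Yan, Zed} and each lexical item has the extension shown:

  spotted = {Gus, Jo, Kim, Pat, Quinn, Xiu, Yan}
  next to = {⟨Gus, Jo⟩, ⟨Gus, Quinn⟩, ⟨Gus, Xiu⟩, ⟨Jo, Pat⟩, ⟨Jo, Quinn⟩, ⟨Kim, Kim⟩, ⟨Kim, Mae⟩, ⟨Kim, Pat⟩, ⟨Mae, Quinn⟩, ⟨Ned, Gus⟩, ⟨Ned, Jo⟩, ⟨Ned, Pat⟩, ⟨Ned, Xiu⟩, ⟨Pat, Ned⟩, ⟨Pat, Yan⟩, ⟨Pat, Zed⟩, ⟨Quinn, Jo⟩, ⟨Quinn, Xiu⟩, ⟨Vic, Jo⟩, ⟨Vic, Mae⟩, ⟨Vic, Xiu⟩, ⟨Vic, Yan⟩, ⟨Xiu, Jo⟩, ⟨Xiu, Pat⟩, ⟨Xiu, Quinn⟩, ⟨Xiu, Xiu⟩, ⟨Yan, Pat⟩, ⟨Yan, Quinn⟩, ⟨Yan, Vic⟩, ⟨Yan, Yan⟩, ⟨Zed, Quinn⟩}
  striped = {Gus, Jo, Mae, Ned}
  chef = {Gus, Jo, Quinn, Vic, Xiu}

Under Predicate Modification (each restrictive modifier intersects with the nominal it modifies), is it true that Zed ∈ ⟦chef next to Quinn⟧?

⟦next to Quinn⟧ = {x : ⟨x, Quinn⟩ ∈ ⟦next to⟧} = {Gus, Jo, Mae, Xiu, Yan, Zed}
⟦chef⟧ = {Gus, Jo, Quinn, Vic, Xiu}
… ∩ ⟦next to Quinn⟧ = {Gus, Jo, Quinn, Vic, Xiu} ∩ {Gus, Jo, Mae, Xiu, Yan, Zed} = {Gus, Jo, Xiu}
⟦chef next to Quinn⟧ = {Gus, Jo, Xiu}; Zed ∉ this set.

no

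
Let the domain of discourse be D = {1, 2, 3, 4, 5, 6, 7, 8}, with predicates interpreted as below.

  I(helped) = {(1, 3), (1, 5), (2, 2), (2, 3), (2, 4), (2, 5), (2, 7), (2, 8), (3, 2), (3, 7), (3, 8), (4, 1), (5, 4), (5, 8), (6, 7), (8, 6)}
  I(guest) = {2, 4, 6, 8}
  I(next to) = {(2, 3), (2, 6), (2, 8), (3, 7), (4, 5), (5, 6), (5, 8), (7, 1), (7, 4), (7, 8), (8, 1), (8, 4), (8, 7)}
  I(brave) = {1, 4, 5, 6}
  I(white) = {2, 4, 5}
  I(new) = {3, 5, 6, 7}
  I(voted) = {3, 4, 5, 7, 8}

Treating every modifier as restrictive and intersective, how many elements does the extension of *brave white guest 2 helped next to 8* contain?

0

⟦2 helped⟧ = {x : ⟨2, x⟩ ∈ ⟦helped⟧} = {2, 3, 4, 5, 7, 8}
⟦next to 8⟧ = {x : ⟨x, 8⟩ ∈ ⟦next to⟧} = {2, 5, 7}
⟦guest⟧ = {2, 4, 6, 8}
… ∩ ⟦2 helped⟧ = {2, 4, 6, 8} ∩ {2, 3, 4, 5, 7, 8} = {2, 4, 8}
… ∩ ⟦next to 8⟧ = {2, 4, 8} ∩ {2, 5, 7} = {2}
… ∩ ⟦brave⟧ = {2} ∩ {1, 4, 5, 6} = ∅
… ∩ ⟦white⟧ = ∅ ∩ {2, 4, 5} = ∅
⟦brave white guest 2 helped next to 8⟧ = ∅, so the cardinality is 0.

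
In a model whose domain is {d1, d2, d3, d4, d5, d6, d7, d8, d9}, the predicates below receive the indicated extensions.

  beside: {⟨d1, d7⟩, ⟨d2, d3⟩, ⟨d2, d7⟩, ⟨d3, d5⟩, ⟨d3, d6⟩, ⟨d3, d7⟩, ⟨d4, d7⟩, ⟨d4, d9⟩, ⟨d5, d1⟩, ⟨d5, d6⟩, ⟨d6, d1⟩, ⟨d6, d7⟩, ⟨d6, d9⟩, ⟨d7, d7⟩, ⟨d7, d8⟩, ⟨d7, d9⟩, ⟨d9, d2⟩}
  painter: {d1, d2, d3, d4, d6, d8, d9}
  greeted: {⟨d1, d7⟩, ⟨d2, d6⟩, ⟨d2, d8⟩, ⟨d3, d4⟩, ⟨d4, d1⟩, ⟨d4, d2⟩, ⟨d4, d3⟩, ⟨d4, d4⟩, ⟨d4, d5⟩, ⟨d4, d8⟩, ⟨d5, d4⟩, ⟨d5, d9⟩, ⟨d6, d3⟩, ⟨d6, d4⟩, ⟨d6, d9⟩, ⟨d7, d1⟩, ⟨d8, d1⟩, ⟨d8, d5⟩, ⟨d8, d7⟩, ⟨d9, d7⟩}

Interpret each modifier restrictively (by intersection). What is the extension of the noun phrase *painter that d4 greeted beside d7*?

⟦that d4 greeted⟧ = {x : ⟨d4, x⟩ ∈ ⟦greeted⟧} = {d1, d2, d3, d4, d5, d8}
⟦beside d7⟧ = {x : ⟨x, d7⟩ ∈ ⟦beside⟧} = {d1, d2, d3, d4, d6, d7}
⟦painter⟧ = {d1, d2, d3, d4, d6, d8, d9}
… ∩ ⟦that d4 greeted⟧ = {d1, d2, d3, d4, d6, d8, d9} ∩ {d1, d2, d3, d4, d5, d8} = {d1, d2, d3, d4, d8}
… ∩ ⟦beside d7⟧ = {d1, d2, d3, d4, d8} ∩ {d1, d2, d3, d4, d6, d7} = {d1, d2, d3, d4}
So ⟦painter that d4 greeted beside d7⟧ = {d1, d2, d3, d4}.

{d1, d2, d3, d4}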